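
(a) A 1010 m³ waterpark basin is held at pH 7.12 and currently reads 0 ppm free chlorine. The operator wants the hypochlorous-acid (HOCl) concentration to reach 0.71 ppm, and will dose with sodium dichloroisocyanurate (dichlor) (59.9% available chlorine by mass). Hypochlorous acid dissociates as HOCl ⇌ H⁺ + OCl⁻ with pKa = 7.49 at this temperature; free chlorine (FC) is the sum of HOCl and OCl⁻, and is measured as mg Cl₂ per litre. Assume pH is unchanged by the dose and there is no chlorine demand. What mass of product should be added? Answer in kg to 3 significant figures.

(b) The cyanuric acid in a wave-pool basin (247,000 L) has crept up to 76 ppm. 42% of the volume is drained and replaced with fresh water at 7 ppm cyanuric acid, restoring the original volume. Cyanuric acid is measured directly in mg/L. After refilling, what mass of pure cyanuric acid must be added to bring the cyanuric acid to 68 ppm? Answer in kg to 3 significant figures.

(a) 1.71 kg; (b) 5.18 kg

(a) Volume: 1010 m³ = 1,010,000 L.
(a) [OCl⁻]/[HOCl] = 10^(pH − pKa) = 10^(7.12 − 7.49) = 0.4266; fraction as HOCl = 1/(1 + 0.4266) = 0.701.
(a) Free chlorine required for 0.71 ppm HOCl: 0.71 / 0.701 = 1.013 ppm.
(a) FC to add: 1.013 − 0 = 1.013 mg/L as Cl₂.
(a) Cl₂ equivalent: 1.013 mg/L × 1,010,000 L = 1023 g.
(a) Product at 59.9% available Cl: 1023 / 0.599 = 1708 g.

(b) After draining 42% and refilling: 76 × 0.58 + 7 × 0.42 = 47.02 ppm.
(b) Deficit to target: 68 − 47.02 = 20.98 mg/L.
(b) Mass: 20.98 mg/L × 247,000 L = 5182 g cyanuric acid.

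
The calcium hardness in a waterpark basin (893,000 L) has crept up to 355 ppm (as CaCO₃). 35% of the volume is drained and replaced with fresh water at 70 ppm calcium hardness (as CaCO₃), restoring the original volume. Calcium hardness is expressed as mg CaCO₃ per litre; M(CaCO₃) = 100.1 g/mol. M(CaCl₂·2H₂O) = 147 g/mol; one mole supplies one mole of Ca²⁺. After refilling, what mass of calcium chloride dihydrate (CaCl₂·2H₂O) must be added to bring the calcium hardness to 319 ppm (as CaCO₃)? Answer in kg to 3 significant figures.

83.6 kg

After draining 35% and refilling: 355 × 0.65 + 70 × 0.35 = 255.25 ppm.
Deficit to target: 319 − 255.25 = 63.75 mg/L.
As CaCO₃: 63.75 mg/L × 893,000 L = 56,930 g; ÷ 100.1 = 568.7 mol Ca²⁺.
Mass: 568.7 × 147 = 83,600 g.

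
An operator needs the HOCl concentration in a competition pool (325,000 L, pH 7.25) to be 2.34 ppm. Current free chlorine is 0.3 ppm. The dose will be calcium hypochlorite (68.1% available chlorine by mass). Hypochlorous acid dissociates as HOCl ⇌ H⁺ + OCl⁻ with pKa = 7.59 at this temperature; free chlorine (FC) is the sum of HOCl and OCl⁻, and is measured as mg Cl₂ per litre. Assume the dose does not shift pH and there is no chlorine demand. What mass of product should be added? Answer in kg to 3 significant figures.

[OCl⁻]/[HOCl] = 10^(pH − pKa) = 10^(7.25 − 7.59) = 0.4571; fraction as HOCl = 1/(1 + 0.4571) = 0.6863.
Free chlorine required for 2.34 ppm HOCl: 2.34 / 0.6863 = 3.41 ppm.
FC to add: 3.41 − 0.3 = 3.11 mg/L as Cl₂.
Cl₂ equivalent: 3.11 mg/L × 325,000 L = 1011 g.
Product at 68.1% available Cl: 1011 / 0.681 = 1484 g.

1.48 kg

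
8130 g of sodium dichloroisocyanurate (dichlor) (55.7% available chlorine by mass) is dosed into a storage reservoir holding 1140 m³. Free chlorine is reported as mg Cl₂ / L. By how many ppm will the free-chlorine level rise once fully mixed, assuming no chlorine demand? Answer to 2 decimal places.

Volume: 1140 m³ = 1,140,000 L.
Available chlorine delivered: 8130 g × 0.557 = 4528 g as Cl₂.
Concentration rise: 4528 g / 1,140,000 L = 3.972 mg/L = 3.97 ppm.

3.97 ppm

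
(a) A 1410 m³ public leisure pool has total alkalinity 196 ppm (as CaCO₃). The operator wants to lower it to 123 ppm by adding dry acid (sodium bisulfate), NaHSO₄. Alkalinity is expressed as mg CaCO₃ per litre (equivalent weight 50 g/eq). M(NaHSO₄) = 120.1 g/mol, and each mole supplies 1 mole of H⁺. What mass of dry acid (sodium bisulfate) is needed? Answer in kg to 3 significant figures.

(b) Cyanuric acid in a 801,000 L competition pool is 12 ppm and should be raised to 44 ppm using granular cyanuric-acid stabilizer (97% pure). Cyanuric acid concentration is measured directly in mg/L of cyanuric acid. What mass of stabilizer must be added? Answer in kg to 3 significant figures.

(a) 247 kg; (b) 26.4 kg

(a) Volume: 1410 m³ = 1,410,000 L.
(a) Alkalinity to neutralize: (196 − 123) = 73 mg/L as CaCO₃ × 1,410,000 L = 102,900 g as CaCO₃.
(a) Equivalents of H⁺ required: 102,900 ÷ 50 g/eq = 2059 eq = 2059 mol NaHSO₄.
(a) Mass of NaHSO₄: 2059 × 120.1 = 247,200 g.

(b) CYA to add: (44 − 12) = 32 mg/L × 801,000 L = 25,630 g cyanuric acid.
(b) At 97% purity: 25,630 / 0.97 = 26,420 g product.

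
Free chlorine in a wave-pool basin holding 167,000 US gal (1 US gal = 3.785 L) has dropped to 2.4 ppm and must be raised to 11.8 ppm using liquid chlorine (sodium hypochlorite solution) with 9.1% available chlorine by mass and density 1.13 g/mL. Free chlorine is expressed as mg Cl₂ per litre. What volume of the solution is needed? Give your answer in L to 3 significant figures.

57.8 L

Volume: 167,000 US gal × 3.785 L/gal = 632,095 L.
Chlorine deficit: 11.8 − 2.4 = 9.4 ppm = 9.4 mg/L as Cl₂.
Cl₂ equivalent needed: 9.4 mg/L × 632,095 L = 5,942,000 mg = 5942 g.
Product at 9.1% available chlorine: 5942 / 0.091 = 65,290 g.
Volume at density 1.13 g/mL: 65,290 g ÷ 1.13 g/mL = 57,780 mL.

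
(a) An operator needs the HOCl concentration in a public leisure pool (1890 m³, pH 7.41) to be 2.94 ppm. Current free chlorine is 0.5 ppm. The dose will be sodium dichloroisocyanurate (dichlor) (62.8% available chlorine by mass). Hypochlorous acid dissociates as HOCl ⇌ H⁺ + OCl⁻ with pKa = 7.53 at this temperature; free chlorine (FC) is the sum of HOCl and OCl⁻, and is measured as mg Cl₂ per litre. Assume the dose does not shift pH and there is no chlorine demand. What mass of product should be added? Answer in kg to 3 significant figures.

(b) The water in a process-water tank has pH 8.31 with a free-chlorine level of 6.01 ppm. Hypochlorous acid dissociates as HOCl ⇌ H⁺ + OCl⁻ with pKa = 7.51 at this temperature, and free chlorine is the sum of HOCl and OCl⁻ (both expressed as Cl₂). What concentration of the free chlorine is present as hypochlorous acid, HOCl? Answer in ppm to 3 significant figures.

(a) Volume: 1890 m³ = 1,890,000 L.
(a) [OCl⁻]/[HOCl] = 10^(pH − pKa) = 10^(7.41 − 7.53) = 0.7586; fraction as HOCl = 1/(1 + 0.7586) = 0.5686.
(a) Free chlorine required for 2.94 ppm HOCl: 2.94 / 0.5686 = 5.17 ppm.
(a) FC to add: 5.17 − 0.5 = 4.67 mg/L as Cl₂.
(a) Cl₂ equivalent: 4.67 mg/L × 1,890,000 L = 8827 g.
(a) Product at 62.8% available Cl: 8827 / 0.628 = 14,060 g.

(b) [OCl⁻]/[HOCl] = 10^(pH − pKa) = 10^(8.31 − 7.51) = 10^0.80 = 6.31.
(b) Fraction as HOCl = 1 / (1 + 6.31) = 0.1368.
(b) HOCl = 0.1368 × 6.01 ppm = 0.8222 ppm.

(a) 14.1 kg; (b) 0.822 ppm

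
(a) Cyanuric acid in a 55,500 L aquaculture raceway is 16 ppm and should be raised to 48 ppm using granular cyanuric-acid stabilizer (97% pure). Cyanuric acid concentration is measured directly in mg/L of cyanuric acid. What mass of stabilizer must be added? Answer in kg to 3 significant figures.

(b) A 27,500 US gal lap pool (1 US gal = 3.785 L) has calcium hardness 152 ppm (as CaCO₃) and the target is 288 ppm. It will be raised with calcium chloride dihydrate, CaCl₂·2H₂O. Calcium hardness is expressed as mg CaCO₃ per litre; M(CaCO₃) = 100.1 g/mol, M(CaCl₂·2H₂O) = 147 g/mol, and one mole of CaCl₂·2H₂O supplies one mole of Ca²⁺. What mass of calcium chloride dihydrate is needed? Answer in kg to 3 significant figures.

(a) 1.83 kg; (b) 20.8 kg

(a) CYA to add: (48 − 16) = 32 mg/L × 55,500 L = 1776 g cyanuric acid.
(a) At 97% purity: 1776 / 0.97 = 1831 g product.

(b) Volume: 27,500 US gal × 3.785 L/gal = 104,088 L.
(b) Hardness to add: (288 − 152) = 136 mg/L as CaCO₃ × 104,088 L = 14,160 g as CaCO₃.
(b) Moles of Ca²⁺ (1 mol Ca²⁺ ≡ 1 mol CaCO₃): 14,160 / 100.1 g/mol = 141.4 mol.
(b) Mass of CaCl₂·2H₂O: 141.4 × 147 = 20,790 g.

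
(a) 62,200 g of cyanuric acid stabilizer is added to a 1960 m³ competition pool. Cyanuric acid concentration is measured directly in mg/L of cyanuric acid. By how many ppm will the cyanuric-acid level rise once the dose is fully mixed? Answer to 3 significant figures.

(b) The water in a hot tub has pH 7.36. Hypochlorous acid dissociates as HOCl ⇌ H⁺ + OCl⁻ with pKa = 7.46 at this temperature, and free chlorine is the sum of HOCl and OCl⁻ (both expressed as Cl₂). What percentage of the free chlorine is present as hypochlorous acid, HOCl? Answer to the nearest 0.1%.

(a) 31.7 ppm; (b) 55.7%

(a) Volume: 1960 m³ = 1,960,000 L.
(a) Rise: 62,200 g / 1,960,000 L × 1000 = 31.73 mg/L.

(b) [OCl⁻]/[HOCl] = 10^(pH − pKa) = 10^(7.36 − 7.46) = 10^-0.10 = 0.7943.
(b) Fraction as HOCl = 1 / (1 + 0.7943) = 0.5573.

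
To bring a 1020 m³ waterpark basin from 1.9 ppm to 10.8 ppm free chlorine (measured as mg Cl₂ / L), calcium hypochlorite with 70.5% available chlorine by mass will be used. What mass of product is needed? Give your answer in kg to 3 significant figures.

Volume: 1020 m³ = 1,020,000 L.
Chlorine deficit: 10.8 − 1.9 = 8.9 ppm = 8.9 mg/L as Cl₂.
Cl₂ equivalent needed: 8.9 mg/L × 1,020,000 L = 9,078,000 mg = 9078 g.
Product at 70.5% available chlorine: 9078 / 0.705 = 12,880 g.

12.9 kg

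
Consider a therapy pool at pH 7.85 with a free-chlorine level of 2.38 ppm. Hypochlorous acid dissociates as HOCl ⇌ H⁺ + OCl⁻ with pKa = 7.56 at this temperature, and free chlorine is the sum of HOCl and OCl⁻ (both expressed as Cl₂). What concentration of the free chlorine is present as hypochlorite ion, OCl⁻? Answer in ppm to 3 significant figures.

[OCl⁻]/[HOCl] = 10^(pH − pKa) = 10^(7.85 − 7.56) = 10^0.29 = 1.95.
Fraction as HOCl = 1 / (1 + 1.95) = 0.339.
OCl⁻ = (1 − 0.339) × 2.38 ppm = 1.573 ppm.

1.57 ppm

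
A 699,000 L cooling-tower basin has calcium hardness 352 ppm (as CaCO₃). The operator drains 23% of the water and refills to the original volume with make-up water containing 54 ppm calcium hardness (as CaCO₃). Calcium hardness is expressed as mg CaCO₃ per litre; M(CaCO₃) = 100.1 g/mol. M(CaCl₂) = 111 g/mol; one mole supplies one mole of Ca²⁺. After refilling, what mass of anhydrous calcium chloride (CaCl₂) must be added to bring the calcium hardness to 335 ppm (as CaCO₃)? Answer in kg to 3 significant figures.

39.9 kg

After draining 23% and refilling: 352 × 0.77 + 54 × 0.23 = 283.46 ppm.
Deficit to target: 335 − 283.46 = 51.54 mg/L.
As CaCO₃: 51.54 mg/L × 699,000 L = 36,030 g; ÷ 100.1 = 359.9 mol Ca²⁺.
Mass: 359.9 × 111 = 39,950 g.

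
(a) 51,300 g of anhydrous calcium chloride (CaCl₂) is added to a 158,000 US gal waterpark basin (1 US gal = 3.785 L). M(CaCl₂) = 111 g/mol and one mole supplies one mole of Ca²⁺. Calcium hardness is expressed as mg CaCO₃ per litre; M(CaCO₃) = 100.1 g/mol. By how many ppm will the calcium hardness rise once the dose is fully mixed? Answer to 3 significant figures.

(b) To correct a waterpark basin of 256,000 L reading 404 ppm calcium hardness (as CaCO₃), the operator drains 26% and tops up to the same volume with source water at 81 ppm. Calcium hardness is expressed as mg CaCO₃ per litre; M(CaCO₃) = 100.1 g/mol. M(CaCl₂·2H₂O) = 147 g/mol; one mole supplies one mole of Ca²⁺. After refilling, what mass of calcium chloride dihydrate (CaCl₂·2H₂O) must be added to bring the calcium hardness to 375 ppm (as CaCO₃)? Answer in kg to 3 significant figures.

(a) 77.4 ppm; (b) 20.7 kg

(a) Volume: 158,000 US gal × 3.785 L/gal = 598,030 L.
(a) Moles of Ca²⁺: 51,300 g ÷ 111 g/mol = 462.2 mol.
(a) As CaCO₃: 462.2 mol × 100.1 g/mol = 46,260 g.
(a) Rise: 46,260 g / 598,030 L × 1000 = 77.36 mg/L.

(b) After draining 26% and refilling: 404 × 0.74 + 81 × 0.26 = 320.02 ppm.
(b) Deficit to target: 375 − 320.02 = 54.98 mg/L.
(b) As CaCO₃: 54.98 mg/L × 256,000 L = 14,070 g; ÷ 100.1 = 140.6 mol Ca²⁺.
(b) Mass: 140.6 × 147 = 20,670 g.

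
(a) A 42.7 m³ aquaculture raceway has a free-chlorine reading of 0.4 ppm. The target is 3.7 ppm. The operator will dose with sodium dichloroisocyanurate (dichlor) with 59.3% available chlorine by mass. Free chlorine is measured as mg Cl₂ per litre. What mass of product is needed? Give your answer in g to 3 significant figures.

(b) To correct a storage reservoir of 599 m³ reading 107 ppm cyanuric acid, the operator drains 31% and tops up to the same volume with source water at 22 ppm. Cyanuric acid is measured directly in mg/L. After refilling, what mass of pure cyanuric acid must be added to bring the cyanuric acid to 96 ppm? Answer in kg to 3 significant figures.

(a) 238 g; (b) 9.19 kg

(a) Volume: 42.7 m³ = 42,700 L.
(a) Chlorine deficit: 3.7 − 0.4 = 3.3 ppm = 3.3 mg/L as Cl₂.
(a) Cl₂ equivalent needed: 3.3 mg/L × 42,700 L = 140,900 mg = 140.9 g.
(a) Product at 59.3% available chlorine: 140.9 / 0.593 = 237.6 g.

(b) Volume: 599 m³ = 599,000 L.
(b) After draining 31% and refilling: 107 × 0.69 + 22 × 0.31 = 80.65 ppm.
(b) Deficit to target: 96 − 80.65 = 15.35 mg/L.
(b) Mass: 15.35 mg/L × 599,000 L = 9195 g cyanuric acid.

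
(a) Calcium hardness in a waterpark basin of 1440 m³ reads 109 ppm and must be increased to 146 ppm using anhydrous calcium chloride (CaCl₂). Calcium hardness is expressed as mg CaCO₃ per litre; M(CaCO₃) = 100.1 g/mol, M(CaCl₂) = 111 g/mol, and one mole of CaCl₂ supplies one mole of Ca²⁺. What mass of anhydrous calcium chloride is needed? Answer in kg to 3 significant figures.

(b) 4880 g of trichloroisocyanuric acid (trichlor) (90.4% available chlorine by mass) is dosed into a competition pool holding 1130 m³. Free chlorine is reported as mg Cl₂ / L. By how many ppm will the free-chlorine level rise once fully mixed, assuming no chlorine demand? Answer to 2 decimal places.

(a) 59.1 kg; (b) 3.90 ppm

(a) Volume: 1440 m³ = 1,440,000 L.
(a) Hardness to add: (146 − 109) = 37 mg/L as CaCO₃ × 1,440,000 L = 53,280 g as CaCO₃.
(a) Moles of Ca²⁺ (1 mol Ca²⁺ ≡ 1 mol CaCO₃): 53,280 / 100.1 g/mol = 532.3 mol.
(a) Mass of CaCl₂: 532.3 × 111 = 59,080 g.

(b) Volume: 1130 m³ = 1,130,000 L.
(b) Available chlorine delivered: 4880 g × 0.904 = 4412 g as Cl₂.
(b) Concentration rise: 4412 g / 1,130,000 L = 3.904 mg/L = 3.90 ppm.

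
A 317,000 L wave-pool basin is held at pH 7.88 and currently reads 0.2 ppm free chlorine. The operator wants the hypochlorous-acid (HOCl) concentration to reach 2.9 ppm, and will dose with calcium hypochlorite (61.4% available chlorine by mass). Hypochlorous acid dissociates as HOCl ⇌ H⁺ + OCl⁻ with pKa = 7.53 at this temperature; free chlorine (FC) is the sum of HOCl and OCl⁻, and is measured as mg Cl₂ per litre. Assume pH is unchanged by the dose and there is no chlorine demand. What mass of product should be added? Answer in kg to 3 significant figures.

4.75 kg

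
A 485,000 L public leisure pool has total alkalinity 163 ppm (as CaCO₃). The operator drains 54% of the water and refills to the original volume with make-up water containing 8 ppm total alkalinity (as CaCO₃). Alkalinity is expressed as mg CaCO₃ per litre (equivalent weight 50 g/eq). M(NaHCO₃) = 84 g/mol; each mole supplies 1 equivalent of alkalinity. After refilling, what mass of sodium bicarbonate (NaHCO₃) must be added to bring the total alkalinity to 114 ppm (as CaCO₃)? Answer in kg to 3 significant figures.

28.3 kg

After draining 54% and refilling: 163 × 0.46 + 8 × 0.54 = 79.3 ppm.
Deficit to target: 114 − 79.3 = 34.7 mg/L.
As CaCO₃: 34.7 mg/L × 485,000 L = 16,830 g; ÷ 50 g/eq ÷ 1 = 336.6 mol NaHCO₃.
Mass: 336.6 × 84 = 28,270 g.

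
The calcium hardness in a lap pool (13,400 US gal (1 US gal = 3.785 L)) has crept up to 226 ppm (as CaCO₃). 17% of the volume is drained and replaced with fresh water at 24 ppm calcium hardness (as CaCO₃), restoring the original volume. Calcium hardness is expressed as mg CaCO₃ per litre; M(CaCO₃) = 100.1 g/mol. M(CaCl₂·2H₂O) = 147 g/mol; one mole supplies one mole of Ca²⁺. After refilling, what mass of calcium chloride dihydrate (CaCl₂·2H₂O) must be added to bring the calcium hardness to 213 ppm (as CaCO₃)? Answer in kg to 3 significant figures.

Volume: 13,400 US gal × 3.785 L/gal = 50,719 L.
After draining 17% and refilling: 226 × 0.83 + 24 × 0.17 = 191.66 ppm.
Deficit to target: 213 − 191.66 = 21.34 mg/L.
As CaCO₃: 21.34 mg/L × 50,719 L = 1082 g; ÷ 100.1 = 10.81 mol Ca²⁺.
Mass: 10.81 × 147 = 1589 g.

1.59 kg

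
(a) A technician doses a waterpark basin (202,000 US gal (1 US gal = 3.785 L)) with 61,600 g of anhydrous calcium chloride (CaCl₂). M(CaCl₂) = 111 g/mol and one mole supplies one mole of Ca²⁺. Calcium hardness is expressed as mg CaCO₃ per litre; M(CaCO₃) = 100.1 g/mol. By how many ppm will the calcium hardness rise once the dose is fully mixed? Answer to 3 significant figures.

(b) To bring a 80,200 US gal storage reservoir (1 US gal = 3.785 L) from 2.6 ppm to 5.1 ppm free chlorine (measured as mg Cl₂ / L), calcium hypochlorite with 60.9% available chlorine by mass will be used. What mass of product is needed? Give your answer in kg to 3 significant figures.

(a) 72.7 ppm; (b) 1.25 kg

(a) Volume: 202,000 US gal × 3.785 L/gal = 764,570 L.
(a) Moles of Ca²⁺: 61,600 g ÷ 111 g/mol = 555 mol.
(a) As CaCO₃: 555 mol × 100.1 g/mol = 55,550 g.
(a) Rise: 55,550 g / 764,570 L × 1000 = 72.66 mg/L.

(b) Volume: 80,200 US gal × 3.785 L/gal = 303,557 L.
(b) Chlorine deficit: 5.1 − 2.6 = 2.5 ppm = 2.5 mg/L as Cl₂.
(b) Cl₂ equivalent needed: 2.5 mg/L × 303,557 L = 758,900 mg = 758.9 g.
(b) Product at 60.9% available chlorine: 758.9 / 0.609 = 1246 g.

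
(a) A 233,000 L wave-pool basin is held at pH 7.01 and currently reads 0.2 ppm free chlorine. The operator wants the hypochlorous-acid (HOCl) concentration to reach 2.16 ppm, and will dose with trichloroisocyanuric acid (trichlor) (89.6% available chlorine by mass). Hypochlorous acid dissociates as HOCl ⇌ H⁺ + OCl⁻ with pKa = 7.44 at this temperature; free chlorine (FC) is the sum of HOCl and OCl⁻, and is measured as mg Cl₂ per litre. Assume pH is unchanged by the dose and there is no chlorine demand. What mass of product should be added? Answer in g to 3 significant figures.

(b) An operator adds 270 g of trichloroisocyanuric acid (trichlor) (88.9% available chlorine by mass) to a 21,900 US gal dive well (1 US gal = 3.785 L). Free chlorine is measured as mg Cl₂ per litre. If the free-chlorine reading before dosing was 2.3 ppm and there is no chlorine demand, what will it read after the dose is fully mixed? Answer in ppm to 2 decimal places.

(a) 718 g; (b) 5.20 ppm

(a) [OCl⁻]/[HOCl] = 10^(pH − pKa) = 10^(7.01 − 7.44) = 0.3715; fraction as HOCl = 1/(1 + 0.3715) = 0.7291.
(a) Free chlorine required for 2.16 ppm HOCl: 2.16 / 0.7291 = 2.963 ppm.
(a) FC to add: 2.963 − 0.2 = 2.763 mg/L as Cl₂.
(a) Cl₂ equivalent: 2.763 mg/L × 233,000 L = 643.7 g.
(a) Product at 89.6% available Cl: 643.7 / 0.896 = 718.4 g.

(b) Volume: 21,900 US gal × 3.785 L/gal = 82,892 L.
(b) Available chlorine delivered: 270 g × 0.889 = 240 g as Cl₂.
(b) Concentration rise: 240 g / 82,892 L = 2.896 mg/L = 2.90 ppm.
(b) Final FC: 2.3 + 2.90 = 5.20 ppm.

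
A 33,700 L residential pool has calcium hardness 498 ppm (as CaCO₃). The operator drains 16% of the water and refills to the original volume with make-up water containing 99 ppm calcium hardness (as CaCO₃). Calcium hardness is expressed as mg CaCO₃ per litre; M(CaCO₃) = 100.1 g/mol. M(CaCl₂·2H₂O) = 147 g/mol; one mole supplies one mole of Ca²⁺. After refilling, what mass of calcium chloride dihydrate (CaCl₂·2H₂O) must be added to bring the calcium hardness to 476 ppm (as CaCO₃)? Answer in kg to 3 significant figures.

After draining 16% and refilling: 498 × 0.84 + 99 × 0.16 = 434.16 ppm.
Deficit to target: 476 − 434.16 = 41.84 mg/L.
As CaCO₃: 41.84 mg/L × 33,700 L = 1410 g; ÷ 100.1 = 14.09 mol Ca²⁺.
Mass: 14.09 × 147 = 2071 g.

2.07 kg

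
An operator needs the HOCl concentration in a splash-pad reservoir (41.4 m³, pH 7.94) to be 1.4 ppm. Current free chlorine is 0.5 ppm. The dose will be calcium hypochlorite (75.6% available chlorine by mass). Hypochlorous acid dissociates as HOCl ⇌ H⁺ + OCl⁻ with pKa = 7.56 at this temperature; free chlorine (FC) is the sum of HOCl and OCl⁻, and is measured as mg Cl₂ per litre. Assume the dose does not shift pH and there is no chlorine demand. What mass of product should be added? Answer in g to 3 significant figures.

233 g

Volume: 41.4 m³ = 41,400 L.
[OCl⁻]/[HOCl] = 10^(pH − pKa) = 10^(7.94 − 7.56) = 2.399; fraction as HOCl = 1/(1 + 2.399) = 0.2942.
Free chlorine required for 1.4 ppm HOCl: 1.4 / 0.2942 = 4.758 ppm.
FC to add: 4.758 − 0.5 = 4.258 mg/L as Cl₂.
Cl₂ equivalent: 4.258 mg/L × 41,400 L = 176.3 g.
Product at 75.6% available Cl: 176.3 / 0.756 = 233.2 g.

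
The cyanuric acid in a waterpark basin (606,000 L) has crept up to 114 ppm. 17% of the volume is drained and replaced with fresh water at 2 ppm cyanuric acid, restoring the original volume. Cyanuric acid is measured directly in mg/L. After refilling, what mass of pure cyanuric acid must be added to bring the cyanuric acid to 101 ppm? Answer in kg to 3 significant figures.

After draining 17% and refilling: 114 × 0.83 + 2 × 0.17 = 94.96 ppm.
Deficit to target: 101 − 94.96 = 6.04 mg/L.
Mass: 6.04 mg/L × 606,000 L = 3660 g cyanuric acid.

3.66 kg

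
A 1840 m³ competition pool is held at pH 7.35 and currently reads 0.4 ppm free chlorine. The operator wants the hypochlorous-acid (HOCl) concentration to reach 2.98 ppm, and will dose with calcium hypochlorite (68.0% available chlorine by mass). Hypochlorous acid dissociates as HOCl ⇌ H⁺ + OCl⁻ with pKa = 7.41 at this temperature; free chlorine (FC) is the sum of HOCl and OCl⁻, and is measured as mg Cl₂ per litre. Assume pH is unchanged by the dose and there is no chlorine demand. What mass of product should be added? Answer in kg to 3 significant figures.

Volume: 1840 m³ = 1,840,000 L.
[OCl⁻]/[HOCl] = 10^(pH − pKa) = 10^(7.35 − 7.41) = 0.871; fraction as HOCl = 1/(1 + 0.871) = 0.5345.
Free chlorine required for 2.98 ppm HOCl: 2.98 / 0.5345 = 5.575 ppm.
FC to add: 5.575 − 0.4 = 5.175 mg/L as Cl₂.
Cl₂ equivalent: 5.175 mg/L × 1,840,000 L = 9523 g.
Product at 68.0% available Cl: 9523 / 0.68 = 14,000 g.

14.0 kg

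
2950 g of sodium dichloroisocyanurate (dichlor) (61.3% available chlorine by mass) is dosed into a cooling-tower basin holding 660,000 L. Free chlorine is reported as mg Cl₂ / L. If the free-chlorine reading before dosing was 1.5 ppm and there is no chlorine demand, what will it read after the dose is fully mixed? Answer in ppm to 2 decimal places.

4.24 ppm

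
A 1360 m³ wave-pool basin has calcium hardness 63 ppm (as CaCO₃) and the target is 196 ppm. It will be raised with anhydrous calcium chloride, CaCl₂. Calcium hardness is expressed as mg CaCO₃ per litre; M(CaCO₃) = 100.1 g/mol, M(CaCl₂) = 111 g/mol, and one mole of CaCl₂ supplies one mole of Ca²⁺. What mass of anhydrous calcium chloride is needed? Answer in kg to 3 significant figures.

Volume: 1360 m³ = 1,360,000 L.
Hardness to add: (196 − 63) = 133 mg/L as CaCO₃ × 1,360,000 L = 180,900 g as CaCO₃.
Moles of Ca²⁺ (1 mol Ca²⁺ ≡ 1 mol CaCO₃): 180,900 / 100.1 g/mol = 1807 mol.
Mass of CaCl₂: 1807 × 111 = 200,600 g.

201 kg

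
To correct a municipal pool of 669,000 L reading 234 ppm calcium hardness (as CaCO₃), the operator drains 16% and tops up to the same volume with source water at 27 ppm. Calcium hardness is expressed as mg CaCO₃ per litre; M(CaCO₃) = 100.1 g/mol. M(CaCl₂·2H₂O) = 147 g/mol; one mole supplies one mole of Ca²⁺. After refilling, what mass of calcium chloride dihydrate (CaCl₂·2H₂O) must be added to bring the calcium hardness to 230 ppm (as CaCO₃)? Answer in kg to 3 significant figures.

28.6 kg

After draining 16% and refilling: 234 × 0.84 + 27 × 0.16 = 200.88 ppm.
Deficit to target: 230 − 200.88 = 29.12 mg/L.
As CaCO₃: 29.12 mg/L × 669,000 L = 19,480 g; ÷ 100.1 = 194.6 mol Ca²⁺.
Mass: 194.6 × 147 = 28,610 g.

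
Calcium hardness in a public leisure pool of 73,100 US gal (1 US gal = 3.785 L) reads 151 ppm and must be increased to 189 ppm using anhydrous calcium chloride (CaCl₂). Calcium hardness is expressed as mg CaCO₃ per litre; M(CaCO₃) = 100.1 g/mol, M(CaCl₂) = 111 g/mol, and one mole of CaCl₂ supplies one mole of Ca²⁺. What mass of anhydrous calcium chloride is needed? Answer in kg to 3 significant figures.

11.7 kg

Volume: 73,100 US gal × 3.785 L/gal = 276,684 L.
Hardness to add: (189 − 151) = 38 mg/L as CaCO₃ × 276,684 L = 10,510 g as CaCO₃.
Moles of Ca²⁺ (1 mol Ca²⁺ ≡ 1 mol CaCO₃): 10,510 / 100.1 g/mol = 105 mol.
Mass of CaCl₂: 105 × 111 = 11,660 g.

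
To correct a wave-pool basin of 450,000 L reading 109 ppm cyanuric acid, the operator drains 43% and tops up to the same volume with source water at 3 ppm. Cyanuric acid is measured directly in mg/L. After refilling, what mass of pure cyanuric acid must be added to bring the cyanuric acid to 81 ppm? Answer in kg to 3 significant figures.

After draining 43% and refilling: 109 × 0.57 + 3 × 0.43 = 63.42 ppm.
Deficit to target: 81 − 63.42 = 17.58 mg/L.
Mass: 17.58 mg/L × 450,000 L = 7911 g cyanuric acid.

7.91 kg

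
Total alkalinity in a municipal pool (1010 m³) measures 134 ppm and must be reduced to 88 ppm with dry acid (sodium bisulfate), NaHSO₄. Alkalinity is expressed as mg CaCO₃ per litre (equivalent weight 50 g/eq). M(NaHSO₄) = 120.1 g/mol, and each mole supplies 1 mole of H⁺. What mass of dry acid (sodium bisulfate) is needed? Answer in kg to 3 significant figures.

112 kg

Volume: 1010 m³ = 1,010,000 L.
Alkalinity to neutralize: (134 − 88) = 46 mg/L as CaCO₃ × 1,010,000 L = 46,460 g as CaCO₃.
Equivalents of H⁺ required: 46,460 ÷ 50 g/eq = 929.2 eq = 929.2 mol NaHSO₄.
Mass of NaHSO₄: 929.2 × 120.1 = 111,600 g.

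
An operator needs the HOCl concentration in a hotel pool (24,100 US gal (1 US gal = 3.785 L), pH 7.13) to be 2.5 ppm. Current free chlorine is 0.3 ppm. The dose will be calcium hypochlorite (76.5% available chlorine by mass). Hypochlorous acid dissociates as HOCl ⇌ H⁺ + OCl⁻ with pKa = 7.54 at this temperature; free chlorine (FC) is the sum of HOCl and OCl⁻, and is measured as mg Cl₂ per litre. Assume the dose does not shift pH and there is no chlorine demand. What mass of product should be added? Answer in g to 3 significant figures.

Volume: 24,100 US gal × 3.785 L/gal = 91,218 L.
[OCl⁻]/[HOCl] = 10^(pH − pKa) = 10^(7.13 − 7.54) = 0.389; fraction as HOCl = 1/(1 + 0.389) = 0.7199.
Free chlorine required for 2.5 ppm HOCl: 2.5 / 0.7199 = 3.473 ppm.
FC to add: 3.473 − 0.3 = 3.173 mg/L as Cl₂.
Cl₂ equivalent: 3.173 mg/L × 91,218 L = 289.4 g.
Product at 76.5% available Cl: 289.4 / 0.765 = 378.3 g.

378 g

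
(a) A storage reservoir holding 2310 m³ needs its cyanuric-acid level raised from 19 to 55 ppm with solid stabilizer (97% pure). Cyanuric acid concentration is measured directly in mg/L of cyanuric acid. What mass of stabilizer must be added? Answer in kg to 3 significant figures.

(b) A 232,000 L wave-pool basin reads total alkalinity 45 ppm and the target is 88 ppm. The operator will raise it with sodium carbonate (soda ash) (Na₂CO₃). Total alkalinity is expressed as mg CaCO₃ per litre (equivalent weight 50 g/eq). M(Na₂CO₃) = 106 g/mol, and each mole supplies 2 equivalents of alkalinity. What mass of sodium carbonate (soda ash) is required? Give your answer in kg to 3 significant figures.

(a) Volume: 2310 m³ = 2,310,000 L.
(a) CYA to add: (55 − 19) = 36 mg/L × 2,310,000 L = 83,160 g cyanuric acid.
(a) At 97% purity: 83,160 / 0.97 = 85,730 g product.

(b) Alkalinity to add: (88 − 45) = 43 mg/L as CaCO₃ × 232,000 L = 9976 g as CaCO₃.
(b) Equivalents: 9976 g ÷ 50 g/eq = 199.5 eq.
(b) Each mole of Na₂CO₃ supplies 2 eq, so 199.5 / 2 = 99.76 mol.
(b) Mass: 99.76 mol × 106 g/mol = 10,570 g.

(a) 85.7 kg; (b) 10.6 kg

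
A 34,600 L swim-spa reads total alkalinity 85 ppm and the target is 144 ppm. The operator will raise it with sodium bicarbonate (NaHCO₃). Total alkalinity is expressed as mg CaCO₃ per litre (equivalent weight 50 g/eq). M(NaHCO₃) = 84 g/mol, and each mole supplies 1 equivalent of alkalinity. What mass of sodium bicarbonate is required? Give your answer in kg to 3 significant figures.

Alkalinity to add: (144 − 85) = 59 mg/L as CaCO₃ × 34,600 L = 2041 g as CaCO₃.
Equivalents: 2041 g ÷ 50 g/eq = 40.83 eq.
NaHCO₃ supplies 1 eq per mole → 40.83 mol.
Mass: 40.83 mol × 84 g/mol = 3430 g.

3.43 kg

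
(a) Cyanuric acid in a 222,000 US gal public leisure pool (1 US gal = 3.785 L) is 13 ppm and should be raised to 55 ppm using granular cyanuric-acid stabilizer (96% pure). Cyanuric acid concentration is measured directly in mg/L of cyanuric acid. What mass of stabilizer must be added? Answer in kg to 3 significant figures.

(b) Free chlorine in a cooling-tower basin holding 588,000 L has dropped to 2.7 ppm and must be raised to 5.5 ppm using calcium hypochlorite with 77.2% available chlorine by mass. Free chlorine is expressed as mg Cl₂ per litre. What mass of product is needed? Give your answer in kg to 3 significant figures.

(a) Volume: 222,000 US gal × 3.785 L/gal = 840,270 L.
(a) CYA to add: (55 − 13) = 42 mg/L × 840,270 L = 35,290 g cyanuric acid.
(a) At 96% purity: 35,290 / 0.96 = 36,760 g product.

(b) Chlorine deficit: 5.5 − 2.7 = 2.8 ppm = 2.8 mg/L as Cl₂.
(b) Cl₂ equivalent needed: 2.8 mg/L × 588,000 L = 1,646,000 mg = 1646 g.
(b) Product at 77.2% available chlorine: 1646 / 0.772 = 2133 g.

(a) 36.8 kg; (b) 2.13 kg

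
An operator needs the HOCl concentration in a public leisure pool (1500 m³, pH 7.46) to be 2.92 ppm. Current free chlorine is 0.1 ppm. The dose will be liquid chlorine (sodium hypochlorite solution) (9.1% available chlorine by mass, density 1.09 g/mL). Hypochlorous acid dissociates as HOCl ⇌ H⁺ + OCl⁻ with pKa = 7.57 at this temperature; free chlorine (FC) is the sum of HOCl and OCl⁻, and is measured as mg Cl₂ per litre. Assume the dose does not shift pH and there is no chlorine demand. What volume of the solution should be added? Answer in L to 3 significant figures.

Volume: 1500 m³ = 1,500,000 L.
[OCl⁻]/[HOCl] = 10^(pH − pKa) = 10^(7.46 − 7.57) = 0.7762; fraction as HOCl = 1/(1 + 0.7762) = 0.563.
Free chlorine required for 2.92 ppm HOCl: 2.92 / 0.563 = 5.187 ppm.
FC to add: 5.187 − 0.1 = 5.087 mg/L as Cl₂.
Cl₂ equivalent: 5.087 mg/L × 1,500,000 L = 7630 g.
Product at 9.1% available Cl: 7630 / 0.091 = 83,850 g.
Volume: 83,850 g ÷ 1.09 g/mL = 76,920 mL.

76.9 L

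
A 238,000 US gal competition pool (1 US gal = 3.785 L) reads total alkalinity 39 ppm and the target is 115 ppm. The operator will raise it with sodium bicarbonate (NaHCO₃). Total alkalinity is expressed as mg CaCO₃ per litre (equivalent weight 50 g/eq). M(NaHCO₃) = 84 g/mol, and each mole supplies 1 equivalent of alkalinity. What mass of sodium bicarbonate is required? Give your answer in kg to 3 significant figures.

Volume: 238,000 US gal × 3.785 L/gal = 900,830 L.
Alkalinity to add: (115 − 39) = 76 mg/L as CaCO₃ × 900,830 L = 68,460 g as CaCO₃.
Equivalents: 68,460 g ÷ 50 g/eq = 1369 eq.
NaHCO₃ supplies 1 eq per mole → 1369 mol.
Mass: 1369 mol × 84 g/mol = 115,000 g.

115 kg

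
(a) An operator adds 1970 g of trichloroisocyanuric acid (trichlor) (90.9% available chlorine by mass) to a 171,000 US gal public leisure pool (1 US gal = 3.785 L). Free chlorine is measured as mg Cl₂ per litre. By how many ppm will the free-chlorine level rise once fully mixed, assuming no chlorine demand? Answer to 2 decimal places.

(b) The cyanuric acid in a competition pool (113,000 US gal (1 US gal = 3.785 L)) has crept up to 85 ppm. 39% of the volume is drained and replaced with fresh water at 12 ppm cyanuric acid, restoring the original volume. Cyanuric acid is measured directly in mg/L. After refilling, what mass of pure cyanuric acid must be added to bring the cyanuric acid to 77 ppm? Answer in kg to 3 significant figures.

(a) Volume: 171,000 US gal × 3.785 L/gal = 647,235 L.
(a) Available chlorine delivered: 1970 g × 0.909 = 1791 g as Cl₂.
(a) Concentration rise: 1791 g / 647,235 L = 2.767 mg/L = 2.77 ppm.

(b) Volume: 113,000 US gal × 3.785 L/gal = 427,705 L.
(b) After draining 39% and refilling: 85 × 0.61 + 12 × 0.39 = 56.53 ppm.
(b) Deficit to target: 77 − 56.53 = 20.47 mg/L.
(b) Mass: 20.47 mg/L × 427,705 L = 8755 g cyanuric acid.

(a) 2.77 ppm; (b) 8.76 kg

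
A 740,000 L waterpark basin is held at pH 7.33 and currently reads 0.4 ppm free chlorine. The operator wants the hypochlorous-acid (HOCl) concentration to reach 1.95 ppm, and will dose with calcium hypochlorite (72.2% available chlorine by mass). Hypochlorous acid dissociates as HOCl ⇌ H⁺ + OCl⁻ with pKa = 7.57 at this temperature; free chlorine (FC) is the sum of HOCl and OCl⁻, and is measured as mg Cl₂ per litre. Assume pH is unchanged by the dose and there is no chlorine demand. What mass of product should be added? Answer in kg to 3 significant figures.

[OCl⁻]/[HOCl] = 10^(pH − pKa) = 10^(7.33 − 7.57) = 0.5754; fraction as HOCl = 1/(1 + 0.5754) = 0.6347.
Free chlorine required for 1.95 ppm HOCl: 1.95 / 0.6347 = 3.072 ppm.
FC to add: 3.072 − 0.4 = 2.672 mg/L as Cl₂.
Cl₂ equivalent: 2.672 mg/L × 740,000 L = 1977 g.
Product at 72.2% available Cl: 1977 / 0.722 = 2739 g.

2.74 kg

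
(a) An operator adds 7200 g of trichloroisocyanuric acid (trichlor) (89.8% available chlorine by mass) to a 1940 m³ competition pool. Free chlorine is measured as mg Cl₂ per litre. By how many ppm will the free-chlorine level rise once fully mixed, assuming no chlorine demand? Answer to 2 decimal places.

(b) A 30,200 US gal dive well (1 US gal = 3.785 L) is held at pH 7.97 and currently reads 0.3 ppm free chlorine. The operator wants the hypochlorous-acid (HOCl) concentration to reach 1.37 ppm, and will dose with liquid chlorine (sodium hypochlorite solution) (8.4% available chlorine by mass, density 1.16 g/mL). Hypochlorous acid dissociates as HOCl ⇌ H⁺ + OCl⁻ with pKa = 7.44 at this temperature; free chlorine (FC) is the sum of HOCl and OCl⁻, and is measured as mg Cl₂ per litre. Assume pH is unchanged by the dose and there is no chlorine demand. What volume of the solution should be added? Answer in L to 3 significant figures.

(a) 3.33 ppm; (b) 6.70 L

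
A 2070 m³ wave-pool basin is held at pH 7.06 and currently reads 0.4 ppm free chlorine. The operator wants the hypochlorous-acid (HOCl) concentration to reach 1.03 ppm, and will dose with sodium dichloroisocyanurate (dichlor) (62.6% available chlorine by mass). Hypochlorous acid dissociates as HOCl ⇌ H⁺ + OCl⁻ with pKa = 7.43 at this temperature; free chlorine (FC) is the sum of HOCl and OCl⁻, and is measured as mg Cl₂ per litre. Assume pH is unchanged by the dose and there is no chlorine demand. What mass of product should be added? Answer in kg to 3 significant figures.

3.54 kg

Volume: 2070 m³ = 2,070,000 L.
[OCl⁻]/[HOCl] = 10^(pH − pKa) = 10^(7.06 − 7.43) = 0.4266; fraction as HOCl = 1/(1 + 0.4266) = 0.701.
Free chlorine required for 1.03 ppm HOCl: 1.03 / 0.701 = 1.469 ppm.
FC to add: 1.469 − 0.4 = 1.069 mg/L as Cl₂.
Cl₂ equivalent: 1.069 mg/L × 2,070,000 L = 2214 g.
Product at 62.6% available Cl: 2214 / 0.626 = 3536 g.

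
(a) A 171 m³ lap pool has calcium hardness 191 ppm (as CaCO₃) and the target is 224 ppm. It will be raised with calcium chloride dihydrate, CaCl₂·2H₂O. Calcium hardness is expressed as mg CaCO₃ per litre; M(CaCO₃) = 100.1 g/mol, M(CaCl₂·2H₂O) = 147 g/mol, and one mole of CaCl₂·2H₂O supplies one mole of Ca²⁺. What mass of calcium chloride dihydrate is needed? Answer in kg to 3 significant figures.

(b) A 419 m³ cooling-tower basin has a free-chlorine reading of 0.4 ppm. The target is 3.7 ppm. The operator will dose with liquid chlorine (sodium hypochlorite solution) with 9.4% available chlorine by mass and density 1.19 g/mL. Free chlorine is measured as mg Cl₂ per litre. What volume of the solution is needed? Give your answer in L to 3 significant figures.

(a) Volume: 171 m³ = 171,000 L.
(a) Hardness to add: (224 − 191) = 33 mg/L as CaCO₃ × 171,000 L = 5643 g as CaCO₃.
(a) Moles of Ca²⁺ (1 mol Ca²⁺ ≡ 1 mol CaCO₃): 5643 / 100.1 g/mol = 56.37 mol.
(a) Mass of CaCl₂·2H₂O: 56.37 × 147 = 8287 g.

(b) Volume: 419 m³ = 419,000 L.
(b) Chlorine deficit: 3.7 − 0.4 = 3.3 ppm = 3.3 mg/L as Cl₂.
(b) Cl₂ equivalent needed: 3.3 mg/L × 419,000 L = 1,383,000 mg = 1383 g.
(b) Product at 9.4% available chlorine: 1383 / 0.094 = 14,710 g.
(b) Volume at density 1.19 g/mL: 14,710 g ÷ 1.19 g/mL = 12,360 mL.

(a) 8.29 kg; (b) 12.4 L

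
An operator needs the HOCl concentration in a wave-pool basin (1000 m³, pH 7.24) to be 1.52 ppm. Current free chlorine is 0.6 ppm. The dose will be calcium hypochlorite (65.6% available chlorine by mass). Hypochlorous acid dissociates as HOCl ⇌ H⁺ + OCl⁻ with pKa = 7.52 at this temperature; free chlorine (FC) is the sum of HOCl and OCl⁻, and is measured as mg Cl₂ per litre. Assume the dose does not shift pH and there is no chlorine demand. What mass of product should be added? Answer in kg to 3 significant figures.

2.62 kg

Volume: 1000 m³ = 1,000,000 L.
[OCl⁻]/[HOCl] = 10^(pH − pKa) = 10^(7.24 − 7.52) = 0.5248; fraction as HOCl = 1/(1 + 0.5248) = 0.6558.
Free chlorine required for 1.52 ppm HOCl: 1.52 / 0.6558 = 2.318 ppm.
FC to add: 2.318 − 0.6 = 1.718 mg/L as Cl₂.
Cl₂ equivalent: 1.718 mg/L × 1,000,000 L = 1718 g.
Product at 65.6% available Cl: 1718 / 0.656 = 2618 g.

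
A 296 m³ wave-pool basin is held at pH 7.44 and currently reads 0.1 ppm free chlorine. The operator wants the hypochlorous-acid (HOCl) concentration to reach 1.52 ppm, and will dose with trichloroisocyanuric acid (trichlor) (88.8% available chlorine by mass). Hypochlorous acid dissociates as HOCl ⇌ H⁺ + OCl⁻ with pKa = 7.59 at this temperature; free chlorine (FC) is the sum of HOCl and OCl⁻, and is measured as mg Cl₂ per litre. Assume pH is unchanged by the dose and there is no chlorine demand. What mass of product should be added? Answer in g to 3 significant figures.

Volume: 296 m³ = 296,000 L.
[OCl⁻]/[HOCl] = 10^(pH − pKa) = 10^(7.44 − 7.59) = 0.7079; fraction as HOCl = 1/(1 + 0.7079) = 0.5855.
Free chlorine required for 1.52 ppm HOCl: 1.52 / 0.5855 = 2.596 ppm.
FC to add: 2.596 − 0.1 = 2.496 mg/L as Cl₂.
Cl₂ equivalent: 2.496 mg/L × 296,000 L = 738.8 g.
Product at 88.8% available Cl: 738.8 / 0.888 = 832 g.

832 g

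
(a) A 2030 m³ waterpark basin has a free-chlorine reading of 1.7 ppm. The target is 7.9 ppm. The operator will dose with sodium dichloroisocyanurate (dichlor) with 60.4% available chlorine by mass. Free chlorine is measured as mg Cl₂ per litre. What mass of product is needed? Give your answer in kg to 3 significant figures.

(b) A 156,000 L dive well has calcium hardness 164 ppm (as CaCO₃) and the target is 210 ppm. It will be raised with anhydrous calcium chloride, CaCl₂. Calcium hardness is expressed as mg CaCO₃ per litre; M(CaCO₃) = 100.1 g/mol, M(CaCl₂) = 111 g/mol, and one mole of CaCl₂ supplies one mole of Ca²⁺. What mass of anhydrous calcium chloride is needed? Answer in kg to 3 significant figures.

(a) Volume: 2030 m³ = 2,030,000 L.
(a) Chlorine deficit: 7.9 − 1.7 = 6.2 ppm = 6.2 mg/L as Cl₂.
(a) Cl₂ equivalent needed: 6.2 mg/L × 2,030,000 L = 12,590,000 mg = 12,590 g.
(a) Product at 60.4% available chlorine: 12,590 / 0.604 = 20,840 g.

(b) Hardness to add: (210 − 164) = 46 mg/L as CaCO₃ × 156,000 L = 7176 g as CaCO₃.
(b) Moles of Ca²⁺ (1 mol Ca²⁺ ≡ 1 mol CaCO₃): 7176 / 100.1 g/mol = 71.69 mol.
(b) Mass of CaCl₂: 71.69 × 111 = 7957 g.

(a) 20.8 kg; (b) 7.96 kg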